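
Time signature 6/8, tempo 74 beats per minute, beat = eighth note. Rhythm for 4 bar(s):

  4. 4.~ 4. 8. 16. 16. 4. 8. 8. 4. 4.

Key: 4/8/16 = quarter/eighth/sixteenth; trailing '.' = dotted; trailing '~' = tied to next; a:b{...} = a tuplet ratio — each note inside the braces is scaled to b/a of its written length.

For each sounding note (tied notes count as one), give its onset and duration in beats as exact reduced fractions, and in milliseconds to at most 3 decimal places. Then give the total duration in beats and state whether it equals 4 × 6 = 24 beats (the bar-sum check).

1) 0.0ms=0b +2432.432ms=3b
2) 2432.432ms=3b +4864.865ms=6b
3) 7297.297ms=9b +1216.216ms=3/2b
4) 8513.514ms=21/2b +608.108ms=3/4b
5) 9121.622ms=45/4b +608.108ms=3/4b
6) 9729.73ms=12b +2432.432ms=3b
7) 12162.162ms=15b +1216.216ms=3/2b
8) 13378.378ms=33/2b +1216.216ms=3/2b
9) 14594.595ms=18b +2432.432ms=3b
10) 17027.027ms=21b +2432.432ms=3b
Σ=24b of 24 (74bpm 6/8) — PASS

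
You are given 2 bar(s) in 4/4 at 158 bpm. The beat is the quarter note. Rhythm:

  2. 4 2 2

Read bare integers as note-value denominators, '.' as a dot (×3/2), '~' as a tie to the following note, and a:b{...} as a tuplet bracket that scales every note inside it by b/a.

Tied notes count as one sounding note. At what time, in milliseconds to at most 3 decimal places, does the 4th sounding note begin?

note 4 onset = 6b = 2278.481ms

1. 0.0ms @ 0 + 1139.241ms (3)
2. 1139.241ms @ 3 + 379.747ms (1)
3. 1518.987ms @ 4 + 759.494ms (2)
4. 2278.481ms @ 6 + 759.494ms (2)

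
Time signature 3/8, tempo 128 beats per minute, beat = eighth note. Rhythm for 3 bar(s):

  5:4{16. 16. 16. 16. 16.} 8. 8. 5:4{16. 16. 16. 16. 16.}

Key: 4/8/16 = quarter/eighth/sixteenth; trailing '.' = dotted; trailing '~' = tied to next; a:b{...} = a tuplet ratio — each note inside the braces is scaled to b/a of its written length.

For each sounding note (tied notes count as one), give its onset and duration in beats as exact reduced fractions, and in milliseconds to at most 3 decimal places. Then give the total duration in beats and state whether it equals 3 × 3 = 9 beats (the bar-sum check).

1) 0.0ms=0b +281.25ms=3/5b
2) 281.25ms=3/5b +281.25ms=3/5b
3) 562.5ms=6/5b +281.25ms=3/5b
4) 843.75ms=9/5b +281.25ms=3/5b
5) 1125.0ms=12/5b +281.25ms=3/5b
6) 1406.25ms=3b +703.125ms=3/2b
7) 2109.375ms=9/2b +703.125ms=3/2b
8) 2812.5ms=6b +281.25ms=3/5b
9) 3093.75ms=33/5b +281.25ms=3/5b
10) 3375.0ms=36/5b +281.25ms=3/5b
11) 3656.25ms=39/5b +281.25ms=3/5b
12) 3937.5ms=42/5b +281.25ms=3/5b
Σ=9b of 9 (128bpm 3/8) — PASS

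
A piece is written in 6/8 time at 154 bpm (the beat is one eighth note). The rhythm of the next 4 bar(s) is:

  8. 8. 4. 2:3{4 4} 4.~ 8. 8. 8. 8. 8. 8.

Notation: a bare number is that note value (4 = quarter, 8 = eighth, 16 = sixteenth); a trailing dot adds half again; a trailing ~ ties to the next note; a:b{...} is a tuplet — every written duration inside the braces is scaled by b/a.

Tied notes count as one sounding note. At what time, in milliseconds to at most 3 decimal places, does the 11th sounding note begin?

note 11 onset = 45/2b = 8766.234ms

1. 0.0ms @ 0 + 584.416ms (3/2)
2. 584.416ms @ 3/2 + 584.416ms (3/2)
3. 1168.831ms @ 3 + 1168.831ms (3)
4. 2337.662ms @ 6 + 1168.831ms (3)
5. 3506.494ms @ 9 + 1168.831ms (3)
6. 4675.325ms @ 12 + 1753.247ms (9/2)
7. 6428.571ms @ 33/2 + 584.416ms (3/2)
8. 7012.987ms @ 18 + 584.416ms (3/2)
9. 7597.403ms @ 39/2 + 584.416ms (3/2)
10. 8181.818ms @ 21 + 584.416ms (3/2)
11. 8766.234ms @ 45/2 + 584.416ms (3/2)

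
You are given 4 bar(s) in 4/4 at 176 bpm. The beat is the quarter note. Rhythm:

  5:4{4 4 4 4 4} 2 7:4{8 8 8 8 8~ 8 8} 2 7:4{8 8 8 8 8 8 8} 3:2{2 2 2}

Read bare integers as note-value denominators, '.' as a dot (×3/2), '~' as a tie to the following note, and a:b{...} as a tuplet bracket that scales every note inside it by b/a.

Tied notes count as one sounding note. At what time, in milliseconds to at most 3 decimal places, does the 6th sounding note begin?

1. 0.0ms @ 0 + 272.727ms (4/5)
2. 272.727ms @ 4/5 + 272.727ms (4/5)
3. 545.455ms @ 8/5 + 272.727ms (4/5)
4. 818.182ms @ 12/5 + 272.727ms (4/5)
5. 1090.909ms @ 16/5 + 272.727ms (4/5)
6. 1363.636ms @ 4 + 681.818ms (2)
7. 2045.455ms @ 6 + 97.403ms (2/7)
8. 2142.857ms @ 44/7 + 97.403ms (2/7)
9. 2240.26ms @ 46/7 + 97.403ms (2/7)
10. 2337.662ms @ 48/7 + 97.403ms (2/7)
11. 2435.065ms @ 50/7 + 194.805ms (4/7)
12. 2629.87ms @ 54/7 + 97.403ms (2/7)
13. 2727.273ms @ 8 + 681.818ms (2)
14. 3409.091ms @ 10 + 97.403ms (2/7)
15. 3506.494ms @ 72/7 + 97.403ms (2/7)
16. 3603.896ms @ 74/7 + 97.403ms (2/7)
17. 3701.299ms @ 76/7 + 97.403ms (2/7)
18. 3798.701ms @ 78/7 + 97.403ms (2/7)
19. 3896.104ms @ 80/7 + 97.403ms (2/7)
20. 3993.506ms @ 82/7 + 97.403ms (2/7)
21. 4090.909ms @ 12 + 454.545ms (4/3)
22. 4545.455ms @ 40/3 + 454.545ms (4/3)
23. 5000.0ms @ 44/3 + 454.545ms (4/3)

note 6 onset = 4b = 1363.636ms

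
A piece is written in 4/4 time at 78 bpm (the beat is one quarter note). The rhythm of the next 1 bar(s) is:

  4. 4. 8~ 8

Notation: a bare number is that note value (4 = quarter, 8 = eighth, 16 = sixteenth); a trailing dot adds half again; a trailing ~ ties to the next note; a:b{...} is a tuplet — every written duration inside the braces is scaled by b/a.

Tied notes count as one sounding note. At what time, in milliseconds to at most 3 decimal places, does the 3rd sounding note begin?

note 3 onset = 3b = 2307.692ms

1. 0.0ms @ 0 + 1153.846ms (3/2)
2. 1153.846ms @ 3/2 + 1153.846ms (3/2)
3. 2307.692ms @ 3 + 769.231ms (1)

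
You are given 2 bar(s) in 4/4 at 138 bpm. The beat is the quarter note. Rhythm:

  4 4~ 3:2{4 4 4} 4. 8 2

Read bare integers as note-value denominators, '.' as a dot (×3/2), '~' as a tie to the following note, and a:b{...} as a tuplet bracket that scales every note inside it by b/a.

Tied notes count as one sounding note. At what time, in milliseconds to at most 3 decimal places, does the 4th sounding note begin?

1. 0.0ms @ 0 + 434.783ms (1)
2. 434.783ms @ 1 + 724.638ms (5/3)
3. 1159.42ms @ 8/3 + 289.855ms (2/3)
4. 1449.275ms @ 10/3 + 289.855ms (2/3)
5. 1739.13ms @ 4 + 652.174ms (3/2)
6. 2391.304ms @ 11/2 + 217.391ms (1/2)
7. 2608.696ms @ 6 + 869.565ms (2)

note 4 onset = 10/3b = 1449.275ms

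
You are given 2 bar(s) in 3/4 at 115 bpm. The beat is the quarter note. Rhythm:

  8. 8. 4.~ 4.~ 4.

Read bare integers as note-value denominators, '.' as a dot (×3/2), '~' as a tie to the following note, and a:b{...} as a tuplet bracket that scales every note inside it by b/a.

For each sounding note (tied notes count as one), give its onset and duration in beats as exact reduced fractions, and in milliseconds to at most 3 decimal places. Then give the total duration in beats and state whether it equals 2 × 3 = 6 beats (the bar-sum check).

1) 0.0ms=0b +391.304ms=3/4b
2) 391.304ms=3/4b +391.304ms=3/4b
3) 782.609ms=3/2b +2347.826ms=9/2b
Σ=6b of 6 (115bpm 3/4) — PASS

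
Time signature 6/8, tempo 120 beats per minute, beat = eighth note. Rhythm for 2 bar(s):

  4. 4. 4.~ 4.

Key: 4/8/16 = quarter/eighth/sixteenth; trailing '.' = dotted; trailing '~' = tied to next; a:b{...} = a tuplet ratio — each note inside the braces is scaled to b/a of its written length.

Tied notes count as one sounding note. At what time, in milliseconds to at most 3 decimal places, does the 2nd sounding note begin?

note 2 onset = 3b = 1500.0ms

1. 0.0ms @ 0 + 1500.0ms (3)
2. 1500.0ms @ 3 + 1500.0ms (3)
3. 3000.0ms @ 6 + 3000.0ms (6)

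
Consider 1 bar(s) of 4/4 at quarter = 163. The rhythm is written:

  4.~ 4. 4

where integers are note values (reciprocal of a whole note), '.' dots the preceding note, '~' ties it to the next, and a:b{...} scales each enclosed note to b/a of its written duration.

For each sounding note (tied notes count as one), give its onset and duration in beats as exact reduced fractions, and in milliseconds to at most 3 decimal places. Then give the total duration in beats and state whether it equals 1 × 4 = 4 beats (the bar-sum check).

1) 0.0ms=0b +1104.294ms=3b
2) 1104.294ms=3b +368.098ms=1b
Σ=4b of 4 (163bpm 4/4) — PASS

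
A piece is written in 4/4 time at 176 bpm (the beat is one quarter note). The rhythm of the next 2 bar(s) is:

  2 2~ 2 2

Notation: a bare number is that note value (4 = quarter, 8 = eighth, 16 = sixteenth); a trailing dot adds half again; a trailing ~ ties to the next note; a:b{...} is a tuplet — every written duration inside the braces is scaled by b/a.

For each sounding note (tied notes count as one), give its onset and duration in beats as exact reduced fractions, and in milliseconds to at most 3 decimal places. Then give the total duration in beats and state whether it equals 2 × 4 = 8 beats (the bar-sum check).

1) 0.0ms=0b +681.818ms=2b
2) 681.818ms=2b +1363.636ms=4b
3) 2045.455ms=6b +681.818ms=2b
Σ=8b of 8 (176bpm 4/4) — PASS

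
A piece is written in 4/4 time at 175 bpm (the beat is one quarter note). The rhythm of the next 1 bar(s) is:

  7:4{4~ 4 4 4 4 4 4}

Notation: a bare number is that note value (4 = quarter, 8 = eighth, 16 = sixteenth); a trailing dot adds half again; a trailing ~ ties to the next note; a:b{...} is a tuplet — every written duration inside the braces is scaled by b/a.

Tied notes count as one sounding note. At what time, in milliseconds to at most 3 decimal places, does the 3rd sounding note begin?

1. 0.0ms @ 0 + 391.837ms (8/7)
2. 391.837ms @ 8/7 + 195.918ms (4/7)
3. 587.755ms @ 12/7 + 195.918ms (4/7)
4. 783.673ms @ 16/7 + 195.918ms (4/7)
5. 979.592ms @ 20/7 + 195.918ms (4/7)
6. 1175.51ms @ 24/7 + 195.918ms (4/7)

note 3 onset = 12/7b = 587.755ms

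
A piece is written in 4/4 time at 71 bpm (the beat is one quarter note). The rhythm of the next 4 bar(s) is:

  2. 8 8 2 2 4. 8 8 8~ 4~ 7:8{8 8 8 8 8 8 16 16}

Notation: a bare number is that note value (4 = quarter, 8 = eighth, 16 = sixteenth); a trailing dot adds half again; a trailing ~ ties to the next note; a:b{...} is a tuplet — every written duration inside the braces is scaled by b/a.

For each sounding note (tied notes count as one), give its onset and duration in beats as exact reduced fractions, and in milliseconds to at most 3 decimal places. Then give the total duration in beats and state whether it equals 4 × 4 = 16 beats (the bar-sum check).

1) 0.0ms=0b +2535.211ms=3b
2) 2535.211ms=3b +422.535ms=1/2b
3) 2957.746ms=7/2b +422.535ms=1/2b
4) 3380.282ms=4b +1690.141ms=2b
5) 5070.423ms=6b +1690.141ms=2b
6) 6760.563ms=8b +1267.606ms=3/2b
7) 8028.169ms=19/2b +422.535ms=1/2b
8) 8450.704ms=10b +422.535ms=1/2b
9) 8873.239ms=21/2b +1750.503ms=29/14b
10) 10623.742ms=88/7b +482.897ms=4/7b
11) 11106.64ms=92/7b +482.897ms=4/7b
12) 11589.537ms=96/7b +482.897ms=4/7b
13) 12072.435ms=100/7b +482.897ms=4/7b
14) 12555.332ms=104/7b +482.897ms=4/7b
15) 13038.229ms=108/7b +241.449ms=2/7b
16) 13279.678ms=110/7b +241.449ms=2/7b
Σ=16b of 16 (71bpm 4/4) — PASS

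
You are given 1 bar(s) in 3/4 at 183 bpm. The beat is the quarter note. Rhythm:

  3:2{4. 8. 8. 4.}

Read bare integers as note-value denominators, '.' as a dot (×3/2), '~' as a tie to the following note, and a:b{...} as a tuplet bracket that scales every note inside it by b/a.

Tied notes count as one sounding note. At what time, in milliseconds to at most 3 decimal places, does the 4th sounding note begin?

note 4 onset = 2b = 655.738ms

1. 0.0ms @ 0 + 327.869ms (1)
2. 327.869ms @ 1 + 163.934ms (1/2)
3. 491.803ms @ 3/2 + 163.934ms (1/2)
4. 655.738ms @ 2 + 327.869ms (1)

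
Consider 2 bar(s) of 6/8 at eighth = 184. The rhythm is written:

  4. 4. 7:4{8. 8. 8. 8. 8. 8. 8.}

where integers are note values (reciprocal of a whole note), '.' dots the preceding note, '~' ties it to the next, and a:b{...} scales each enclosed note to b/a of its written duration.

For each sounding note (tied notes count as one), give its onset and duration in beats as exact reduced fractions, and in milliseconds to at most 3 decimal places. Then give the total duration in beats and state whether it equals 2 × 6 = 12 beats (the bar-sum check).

1) 0.0ms=0b +978.261ms=3b
2) 978.261ms=3b +978.261ms=3b
3) 1956.522ms=6b +279.503ms=6/7b
4) 2236.025ms=48/7b +279.503ms=6/7b
5) 2515.528ms=54/7b +279.503ms=6/7b
6) 2795.031ms=60/7b +279.503ms=6/7b
7) 3074.534ms=66/7b +279.503ms=6/7b
8) 3354.037ms=72/7b +279.503ms=6/7b
9) 3633.54ms=78/7b +279.503ms=6/7b
Σ=12b of 12 (184bpm 6/8) — PASS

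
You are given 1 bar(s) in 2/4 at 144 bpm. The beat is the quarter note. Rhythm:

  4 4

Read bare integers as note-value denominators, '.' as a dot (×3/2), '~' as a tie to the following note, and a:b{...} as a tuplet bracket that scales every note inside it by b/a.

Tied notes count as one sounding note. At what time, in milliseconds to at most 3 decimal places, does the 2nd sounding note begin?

1. 0.0ms @ 0 + 416.667ms (1)
2. 416.667ms @ 1 + 416.667ms (1)

note 2 onset = 1b = 416.667ms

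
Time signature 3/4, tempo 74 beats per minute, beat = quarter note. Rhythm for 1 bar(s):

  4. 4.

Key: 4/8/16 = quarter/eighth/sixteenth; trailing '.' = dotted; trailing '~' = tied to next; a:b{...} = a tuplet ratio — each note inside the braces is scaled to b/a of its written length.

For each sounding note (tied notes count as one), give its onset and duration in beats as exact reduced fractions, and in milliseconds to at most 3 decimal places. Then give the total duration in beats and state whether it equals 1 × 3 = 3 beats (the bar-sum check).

1) 0.0ms=0b +1216.216ms=3/2b
2) 1216.216ms=3/2b +1216.216ms=3/2b
Σ=3b of 3 (74bpm 3/4) — PASS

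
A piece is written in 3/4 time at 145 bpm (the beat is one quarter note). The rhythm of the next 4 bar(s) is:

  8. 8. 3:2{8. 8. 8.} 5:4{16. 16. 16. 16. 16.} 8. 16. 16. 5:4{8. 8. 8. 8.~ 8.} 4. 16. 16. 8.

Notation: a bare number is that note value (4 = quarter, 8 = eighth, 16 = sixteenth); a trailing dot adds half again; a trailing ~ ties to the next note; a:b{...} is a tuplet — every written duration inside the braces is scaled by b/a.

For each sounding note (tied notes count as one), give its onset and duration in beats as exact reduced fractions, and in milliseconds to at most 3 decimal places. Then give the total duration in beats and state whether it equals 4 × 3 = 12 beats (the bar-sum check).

1) 0.0ms=0b +310.345ms=3/4b
2) 310.345ms=3/4b +310.345ms=3/4b
3) 620.69ms=3/2b +206.897ms=1/2b
4) 827.586ms=2b +206.897ms=1/2b
5) 1034.483ms=5/2b +206.897ms=1/2b
6) 1241.379ms=3b +124.138ms=3/10b
7) 1365.517ms=33/10b +124.138ms=3/10b
8) 1489.655ms=18/5b +124.138ms=3/10b
9) 1613.793ms=39/10b +124.138ms=3/10b
10) 1737.931ms=21/5b +124.138ms=3/10b
11) 1862.069ms=9/2b +310.345ms=3/4b
12) 2172.414ms=21/4b +155.172ms=3/8b
13) 2327.586ms=45/8b +155.172ms=3/8b
14) 2482.759ms=6b +248.276ms=3/5b
15) 2731.034ms=33/5b +248.276ms=3/5b
16) 2979.31ms=36/5b +248.276ms=3/5b
17) 3227.586ms=39/5b +496.552ms=6/5b
18) 3724.138ms=9b +620.69ms=3/2b
19) 4344.828ms=21/2b +155.172ms=3/8b
20) 4500.0ms=87/8b +155.172ms=3/8b
21) 4655.172ms=45/4b +310.345ms=3/4b
Σ=12b of 12 (145bpm 3/4) — PASS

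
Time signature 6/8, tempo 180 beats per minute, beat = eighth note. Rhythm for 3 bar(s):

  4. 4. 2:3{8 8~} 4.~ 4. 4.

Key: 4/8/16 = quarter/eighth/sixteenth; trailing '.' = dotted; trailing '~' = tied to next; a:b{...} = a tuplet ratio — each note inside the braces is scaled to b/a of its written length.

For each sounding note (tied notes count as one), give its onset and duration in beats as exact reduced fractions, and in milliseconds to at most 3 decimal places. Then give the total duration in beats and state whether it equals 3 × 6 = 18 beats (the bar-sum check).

1) 0.0ms=0b +1000.0ms=3b
2) 1000.0ms=3b +1000.0ms=3b
3) 2000.0ms=6b +500.0ms=3/2b
4) 2500.0ms=15/2b +2500.0ms=15/2b
5) 5000.0ms=15b +1000.0ms=3b
Σ=18b of 18 (180bpm 6/8) — PASS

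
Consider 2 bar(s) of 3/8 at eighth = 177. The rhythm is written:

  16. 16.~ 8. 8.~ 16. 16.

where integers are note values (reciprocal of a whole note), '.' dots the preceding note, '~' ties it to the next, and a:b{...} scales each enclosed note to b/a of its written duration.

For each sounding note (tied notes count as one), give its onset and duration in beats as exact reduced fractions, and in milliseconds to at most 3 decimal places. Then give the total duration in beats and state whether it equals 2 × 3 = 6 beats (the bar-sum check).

1) 0.0ms=0b +254.237ms=3/4b
2) 254.237ms=3/4b +762.712ms=9/4b
3) 1016.949ms=3b +762.712ms=9/4b
4) 1779.661ms=21/4b +254.237ms=3/4b
Σ=6b of 6 (177bpm 3/8) — PASS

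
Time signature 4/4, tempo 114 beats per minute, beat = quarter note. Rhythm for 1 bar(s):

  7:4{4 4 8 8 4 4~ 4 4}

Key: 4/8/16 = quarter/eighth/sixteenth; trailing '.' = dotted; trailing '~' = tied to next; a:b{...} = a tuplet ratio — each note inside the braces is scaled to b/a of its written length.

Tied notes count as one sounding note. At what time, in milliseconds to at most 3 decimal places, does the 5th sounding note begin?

1. 0.0ms @ 0 + 300.752ms (4/7)
2. 300.752ms @ 4/7 + 300.752ms (4/7)
3. 601.504ms @ 8/7 + 150.376ms (2/7)
4. 751.88ms @ 10/7 + 150.376ms (2/7)
5. 902.256ms @ 12/7 + 300.752ms (4/7)
6. 1203.008ms @ 16/7 + 601.504ms (8/7)
7. 1804.511ms @ 24/7 + 300.752ms (4/7)

note 5 onset = 12/7b = 902.256ms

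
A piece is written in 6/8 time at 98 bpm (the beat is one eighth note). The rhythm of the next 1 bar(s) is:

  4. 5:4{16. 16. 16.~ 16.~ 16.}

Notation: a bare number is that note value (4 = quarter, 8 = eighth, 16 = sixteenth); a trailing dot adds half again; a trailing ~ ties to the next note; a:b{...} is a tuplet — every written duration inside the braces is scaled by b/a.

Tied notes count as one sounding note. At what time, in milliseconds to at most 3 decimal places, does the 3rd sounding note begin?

note 3 onset = 18/5b = 2204.082ms

1. 0.0ms @ 0 + 1836.735ms (3)
2. 1836.735ms @ 3 + 367.347ms (3/5)
3. 2204.082ms @ 18/5 + 367.347ms (3/5)
4. 2571.429ms @ 21/5 + 1102.041ms (9/5)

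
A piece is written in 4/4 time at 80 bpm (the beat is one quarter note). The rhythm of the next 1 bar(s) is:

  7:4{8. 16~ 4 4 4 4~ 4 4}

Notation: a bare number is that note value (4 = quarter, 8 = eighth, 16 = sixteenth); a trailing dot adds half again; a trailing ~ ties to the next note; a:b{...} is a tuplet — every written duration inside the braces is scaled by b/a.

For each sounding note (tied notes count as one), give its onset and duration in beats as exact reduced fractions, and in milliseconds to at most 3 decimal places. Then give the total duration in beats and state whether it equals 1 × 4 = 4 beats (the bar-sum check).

1) 0.0ms=0b +321.429ms=3/7b
2) 321.429ms=3/7b +535.714ms=5/7b
3) 857.143ms=8/7b +428.571ms=4/7b
4) 1285.714ms=12/7b +428.571ms=4/7b
5) 1714.286ms=16/7b +857.143ms=8/7b
6) 2571.429ms=24/7b +428.571ms=4/7b
Σ=4b of 4 (80bpm 4/4) — PASS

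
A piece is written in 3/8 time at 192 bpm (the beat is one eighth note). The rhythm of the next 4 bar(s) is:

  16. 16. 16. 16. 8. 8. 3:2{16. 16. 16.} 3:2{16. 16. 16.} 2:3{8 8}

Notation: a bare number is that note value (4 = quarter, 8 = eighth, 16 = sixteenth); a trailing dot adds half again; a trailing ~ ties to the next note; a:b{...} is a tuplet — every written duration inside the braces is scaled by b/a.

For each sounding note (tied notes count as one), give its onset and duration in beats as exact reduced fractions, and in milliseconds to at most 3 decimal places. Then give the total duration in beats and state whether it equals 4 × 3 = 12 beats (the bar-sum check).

1) 0.0ms=0b +234.375ms=3/4b
2) 234.375ms=3/4b +234.375ms=3/4b
3) 468.75ms=3/2b +234.375ms=3/4b
4) 703.125ms=9/4b +234.375ms=3/4b
5) 937.5ms=3b +468.75ms=3/2b
6) 1406.25ms=9/2b +468.75ms=3/2b
7) 1875.0ms=6b +156.25ms=1/2b
8) 2031.25ms=13/2b +156.25ms=1/2b
9) 2187.5ms=7b +156.25ms=1/2b
10) 2343.75ms=15/2b +156.25ms=1/2b
11) 2500.0ms=8b +156.25ms=1/2b
12) 2656.25ms=17/2b +156.25ms=1/2b
13) 2812.5ms=9b +468.75ms=3/2b
14) 3281.25ms=21/2b +468.75ms=3/2b
Σ=12b of 12 (192bpm 3/8) — PASS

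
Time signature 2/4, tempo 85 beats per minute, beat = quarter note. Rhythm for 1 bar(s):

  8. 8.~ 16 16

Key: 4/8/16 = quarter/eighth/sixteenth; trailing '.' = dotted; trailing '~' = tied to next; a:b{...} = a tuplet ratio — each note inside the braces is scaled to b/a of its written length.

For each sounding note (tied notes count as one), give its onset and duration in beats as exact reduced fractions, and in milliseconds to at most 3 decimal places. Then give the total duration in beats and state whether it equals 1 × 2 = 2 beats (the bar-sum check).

1) 0.0ms=0b +529.412ms=3/4b
2) 529.412ms=3/4b +705.882ms=1b
3) 1235.294ms=7/4b +176.471ms=1/4b
Σ=2b of 2 (85bpm 2/4) — PASS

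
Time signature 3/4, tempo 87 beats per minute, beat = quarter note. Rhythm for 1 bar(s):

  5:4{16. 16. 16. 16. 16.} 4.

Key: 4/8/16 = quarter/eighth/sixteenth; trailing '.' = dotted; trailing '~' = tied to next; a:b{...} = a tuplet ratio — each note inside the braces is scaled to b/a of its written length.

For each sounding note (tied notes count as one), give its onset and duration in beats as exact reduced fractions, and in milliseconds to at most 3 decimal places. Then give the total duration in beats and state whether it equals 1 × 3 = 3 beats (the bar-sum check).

1) 0.0ms=0b +206.897ms=3/10b
2) 206.897ms=3/10b +206.897ms=3/10b
3) 413.793ms=3/5b +206.897ms=3/10b
4) 620.69ms=9/10b +206.897ms=3/10b
5) 827.586ms=6/5b +206.897ms=3/10b
6) 1034.483ms=3/2b +1034.483ms=3/2b
Σ=3b of 3 (87bpm 3/4) — PASS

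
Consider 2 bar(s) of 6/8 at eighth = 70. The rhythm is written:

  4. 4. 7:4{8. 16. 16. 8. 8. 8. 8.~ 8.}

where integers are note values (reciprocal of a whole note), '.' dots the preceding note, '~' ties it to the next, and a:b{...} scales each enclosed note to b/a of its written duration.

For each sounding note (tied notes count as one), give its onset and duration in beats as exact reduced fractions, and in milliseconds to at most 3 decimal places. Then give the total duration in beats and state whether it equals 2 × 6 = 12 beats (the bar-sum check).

1) 0.0ms=0b +2571.429ms=3b
2) 2571.429ms=3b +2571.429ms=3b
3) 5142.857ms=6b +734.694ms=6/7b
4) 5877.551ms=48/7b +367.347ms=3/7b
5) 6244.898ms=51/7b +367.347ms=3/7b
6) 6612.245ms=54/7b +734.694ms=6/7b
7) 7346.939ms=60/7b +734.694ms=6/7b
8) 8081.633ms=66/7b +734.694ms=6/7b
9) 8816.327ms=72/7b +1469.388ms=12/7b
Σ=12b of 12 (70bpm 6/8) — PASS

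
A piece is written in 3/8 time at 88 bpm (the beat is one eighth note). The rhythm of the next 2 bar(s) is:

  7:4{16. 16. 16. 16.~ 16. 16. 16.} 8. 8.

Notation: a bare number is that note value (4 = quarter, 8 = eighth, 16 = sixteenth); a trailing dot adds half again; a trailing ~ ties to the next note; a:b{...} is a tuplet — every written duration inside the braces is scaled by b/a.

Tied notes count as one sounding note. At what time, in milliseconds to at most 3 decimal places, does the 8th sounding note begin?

note 8 onset = 9/2b = 3068.182ms

1. 0.0ms @ 0 + 292.208ms (3/7)
2. 292.208ms @ 3/7 + 292.208ms (3/7)
3. 584.416ms @ 6/7 + 292.208ms (3/7)
4. 876.623ms @ 9/7 + 584.416ms (6/7)
5. 1461.039ms @ 15/7 + 292.208ms (3/7)
6. 1753.247ms @ 18/7 + 292.208ms (3/7)
7. 2045.455ms @ 3 + 1022.727ms (3/2)
8. 3068.182ms @ 9/2 + 1022.727ms (3/2)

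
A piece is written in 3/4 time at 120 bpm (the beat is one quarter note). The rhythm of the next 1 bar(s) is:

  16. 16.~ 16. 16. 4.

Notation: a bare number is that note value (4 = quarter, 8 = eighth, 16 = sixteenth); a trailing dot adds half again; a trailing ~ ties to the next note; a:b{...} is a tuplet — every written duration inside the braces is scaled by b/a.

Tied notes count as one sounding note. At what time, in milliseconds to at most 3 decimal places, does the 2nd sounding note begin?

1. 0.0ms @ 0 + 187.5ms (3/8)
2. 187.5ms @ 3/8 + 375.0ms (3/4)
3. 562.5ms @ 9/8 + 187.5ms (3/8)
4. 750.0ms @ 3/2 + 750.0ms (3/2)

note 2 onset = 3/8b = 187.5ms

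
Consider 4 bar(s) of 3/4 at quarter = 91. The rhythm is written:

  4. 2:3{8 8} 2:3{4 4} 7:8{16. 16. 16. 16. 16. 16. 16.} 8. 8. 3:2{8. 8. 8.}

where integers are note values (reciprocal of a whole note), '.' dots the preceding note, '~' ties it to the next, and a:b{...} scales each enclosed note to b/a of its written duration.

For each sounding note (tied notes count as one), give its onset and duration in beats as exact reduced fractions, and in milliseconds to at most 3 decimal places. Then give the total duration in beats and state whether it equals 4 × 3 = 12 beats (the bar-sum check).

1) 0.0ms=0b +989.011ms=3/2b
2) 989.011ms=3/2b +494.505ms=3/4b
3) 1483.516ms=9/4b +494.505ms=3/4b
4) 1978.022ms=3b +989.011ms=3/2b
5) 2967.033ms=9/2b +989.011ms=3/2b
6) 3956.044ms=6b +282.575ms=3/7b
7) 4238.619ms=45/7b +282.575ms=3/7b
8) 4521.193ms=48/7b +282.575ms=3/7b
9) 4803.768ms=51/7b +282.575ms=3/7b
10) 5086.342ms=54/7b +282.575ms=3/7b
11) 5368.917ms=57/7b +282.575ms=3/7b
12) 5651.491ms=60/7b +282.575ms=3/7b
13) 5934.066ms=9b +494.505ms=3/4b
14) 6428.571ms=39/4b +494.505ms=3/4b
15) 6923.077ms=21/2b +329.67ms=1/2b
16) 7252.747ms=11b +329.67ms=1/2b
17) 7582.418ms=23/2b +329.67ms=1/2b
Σ=12b of 12 (91bpm 3/4) — PASS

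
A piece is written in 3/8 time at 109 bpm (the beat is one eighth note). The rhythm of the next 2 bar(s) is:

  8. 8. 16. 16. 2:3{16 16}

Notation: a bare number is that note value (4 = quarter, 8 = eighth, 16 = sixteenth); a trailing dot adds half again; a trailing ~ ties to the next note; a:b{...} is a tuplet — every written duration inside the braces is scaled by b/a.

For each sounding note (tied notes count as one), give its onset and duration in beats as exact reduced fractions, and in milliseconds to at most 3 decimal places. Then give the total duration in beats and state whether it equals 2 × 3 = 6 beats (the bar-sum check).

1) 0.0ms=0b +825.688ms=3/2b
2) 825.688ms=3/2b +825.688ms=3/2b
3) 1651.376ms=3b +412.844ms=3/4b
4) 2064.22ms=15/4b +412.844ms=3/4b
5) 2477.064ms=9/2b +412.844ms=3/4b
6) 2889.908ms=21/4b +412.844ms=3/4b
Σ=6b of 6 (109bpm 3/8) — PASS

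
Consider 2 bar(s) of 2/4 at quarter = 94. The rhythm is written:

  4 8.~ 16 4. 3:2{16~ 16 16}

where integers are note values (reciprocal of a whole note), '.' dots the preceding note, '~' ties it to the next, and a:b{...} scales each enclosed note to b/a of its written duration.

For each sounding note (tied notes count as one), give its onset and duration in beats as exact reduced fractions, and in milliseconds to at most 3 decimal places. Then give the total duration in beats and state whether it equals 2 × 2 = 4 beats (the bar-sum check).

1) 0.0ms=0b +638.298ms=1b
2) 638.298ms=1b +638.298ms=1b
3) 1276.596ms=2b +957.447ms=3/2b
4) 2234.043ms=7/2b +212.766ms=1/3b
5) 2446.809ms=23/6b +106.383ms=1/6b
Σ=4b of 4 (94bpm 2/4) — PASS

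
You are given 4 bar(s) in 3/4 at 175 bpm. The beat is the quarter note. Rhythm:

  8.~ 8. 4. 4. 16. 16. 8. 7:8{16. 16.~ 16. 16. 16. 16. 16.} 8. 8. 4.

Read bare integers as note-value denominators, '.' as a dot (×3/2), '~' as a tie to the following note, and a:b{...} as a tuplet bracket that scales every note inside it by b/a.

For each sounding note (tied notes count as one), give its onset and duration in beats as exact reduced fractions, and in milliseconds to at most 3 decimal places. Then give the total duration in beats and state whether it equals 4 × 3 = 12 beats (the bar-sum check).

1) 0.0ms=0b +514.286ms=3/2b
2) 514.286ms=3/2b +514.286ms=3/2b
3) 1028.571ms=3b +514.286ms=3/2b
4) 1542.857ms=9/2b +128.571ms=3/8b
5) 1671.429ms=39/8b +128.571ms=3/8b
6) 1800.0ms=21/4b +257.143ms=3/4b
7) 2057.143ms=6b +146.939ms=3/7b
8) 2204.082ms=45/7b +293.878ms=6/7b
9) 2497.959ms=51/7b +146.939ms=3/7b
10) 2644.898ms=54/7b +146.939ms=3/7b
11) 2791.837ms=57/7b +146.939ms=3/7b
12) 2938.776ms=60/7b +146.939ms=3/7b
13) 3085.714ms=9b +257.143ms=3/4b
14) 3342.857ms=39/4b +257.143ms=3/4b
15) 3600.0ms=21/2b +514.286ms=3/2b
Σ=12b of 12 (175bpm 3/4) — PASS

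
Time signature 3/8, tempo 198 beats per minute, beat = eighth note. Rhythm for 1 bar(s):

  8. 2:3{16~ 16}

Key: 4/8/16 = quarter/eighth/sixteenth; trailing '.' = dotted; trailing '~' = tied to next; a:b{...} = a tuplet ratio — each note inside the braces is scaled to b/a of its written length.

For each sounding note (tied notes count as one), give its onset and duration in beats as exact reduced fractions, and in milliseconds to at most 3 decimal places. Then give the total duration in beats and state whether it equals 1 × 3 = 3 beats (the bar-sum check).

1) 0.0ms=0b +454.545ms=3/2b
2) 454.545ms=3/2b +454.545ms=3/2b
Σ=3b of 3 (198bpm 3/8) — PASS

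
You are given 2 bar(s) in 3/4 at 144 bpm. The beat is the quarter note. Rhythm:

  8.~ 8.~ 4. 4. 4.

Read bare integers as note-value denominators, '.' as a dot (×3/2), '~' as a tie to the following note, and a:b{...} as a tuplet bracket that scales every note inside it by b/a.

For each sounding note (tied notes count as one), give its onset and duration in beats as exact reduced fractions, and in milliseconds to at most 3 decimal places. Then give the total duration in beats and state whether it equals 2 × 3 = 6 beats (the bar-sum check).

1) 0.0ms=0b +1250.0ms=3b
2) 1250.0ms=3b +625.0ms=3/2b
3) 1875.0ms=9/2b +625.0ms=3/2b
Σ=6b of 6 (144bpm 3/4) — PASS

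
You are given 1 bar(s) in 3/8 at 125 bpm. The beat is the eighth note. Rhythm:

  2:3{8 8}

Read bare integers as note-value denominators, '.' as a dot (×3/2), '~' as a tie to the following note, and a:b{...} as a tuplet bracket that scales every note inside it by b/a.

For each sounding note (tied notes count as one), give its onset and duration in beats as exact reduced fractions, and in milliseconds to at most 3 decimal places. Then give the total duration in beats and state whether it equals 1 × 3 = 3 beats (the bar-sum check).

1) 0.0ms=0b +720.0ms=3/2b
2) 720.0ms=3/2b +720.0ms=3/2b
Σ=3b of 3 (125bpm 3/8) — PASS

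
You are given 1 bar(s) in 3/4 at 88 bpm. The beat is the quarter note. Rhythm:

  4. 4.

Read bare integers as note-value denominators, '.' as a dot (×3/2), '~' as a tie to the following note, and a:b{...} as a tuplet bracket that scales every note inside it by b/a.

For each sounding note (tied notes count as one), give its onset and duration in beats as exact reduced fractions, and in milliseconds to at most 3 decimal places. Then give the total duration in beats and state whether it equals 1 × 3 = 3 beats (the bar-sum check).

1) 0.0ms=0b +1022.727ms=3/2b
2) 1022.727ms=3/2b +1022.727ms=3/2b
Σ=3b of 3 (88bpm 3/4) — PASS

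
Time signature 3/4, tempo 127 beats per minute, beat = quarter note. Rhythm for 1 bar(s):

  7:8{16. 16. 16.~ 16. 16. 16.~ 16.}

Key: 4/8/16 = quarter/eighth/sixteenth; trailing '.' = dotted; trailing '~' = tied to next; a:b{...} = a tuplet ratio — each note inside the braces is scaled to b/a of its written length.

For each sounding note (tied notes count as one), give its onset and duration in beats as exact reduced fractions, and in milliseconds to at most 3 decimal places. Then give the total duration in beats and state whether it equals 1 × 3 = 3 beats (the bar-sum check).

1) 0.0ms=0b +202.475ms=3/7b
2) 202.475ms=3/7b +202.475ms=3/7b
3) 404.949ms=6/7b +404.949ms=6/7b
4) 809.899ms=12/7b +202.475ms=3/7b
5) 1012.373ms=15/7b +404.949ms=6/7b
Σ=3b of 3 (127bpm 3/4) — PASS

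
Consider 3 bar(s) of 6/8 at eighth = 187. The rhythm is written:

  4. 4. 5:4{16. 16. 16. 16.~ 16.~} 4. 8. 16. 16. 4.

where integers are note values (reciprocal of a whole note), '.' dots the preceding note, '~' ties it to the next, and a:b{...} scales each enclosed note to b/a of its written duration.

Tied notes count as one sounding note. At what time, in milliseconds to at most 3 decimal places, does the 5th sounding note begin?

note 5 onset = 36/5b = 2310.16ms

1. 0.0ms @ 0 + 962.567ms (3)
2. 962.567ms @ 3 + 962.567ms (3)
3. 1925.134ms @ 6 + 192.513ms (3/5)
4. 2117.647ms @ 33/5 + 192.513ms (3/5)
5. 2310.16ms @ 36/5 + 192.513ms (3/5)
6. 2502.674ms @ 39/5 + 1347.594ms (21/5)
7. 3850.267ms @ 12 + 481.283ms (3/2)
8. 4331.551ms @ 27/2 + 240.642ms (3/4)
9. 4572.193ms @ 57/4 + 240.642ms (3/4)
10. 4812.834ms @ 15 + 962.567ms (3)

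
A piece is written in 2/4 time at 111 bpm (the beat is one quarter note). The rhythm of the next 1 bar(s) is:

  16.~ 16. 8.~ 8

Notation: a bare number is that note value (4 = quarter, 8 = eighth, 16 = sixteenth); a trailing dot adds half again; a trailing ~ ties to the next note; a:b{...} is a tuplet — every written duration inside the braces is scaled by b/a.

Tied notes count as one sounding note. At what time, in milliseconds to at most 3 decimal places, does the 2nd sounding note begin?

note 2 onset = 3/4b = 405.405ms

1. 0.0ms @ 0 + 405.405ms (3/4)
2. 405.405ms @ 3/4 + 675.676ms (5/4)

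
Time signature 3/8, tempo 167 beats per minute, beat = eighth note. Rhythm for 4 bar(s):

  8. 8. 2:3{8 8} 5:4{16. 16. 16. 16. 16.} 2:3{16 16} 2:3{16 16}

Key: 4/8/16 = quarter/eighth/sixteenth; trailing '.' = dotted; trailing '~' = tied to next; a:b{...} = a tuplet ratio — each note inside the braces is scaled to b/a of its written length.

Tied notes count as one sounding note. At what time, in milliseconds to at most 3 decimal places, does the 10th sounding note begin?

1. 0.0ms @ 0 + 538.922ms (3/2)
2. 538.922ms @ 3/2 + 538.922ms (3/2)
3. 1077.844ms @ 3 + 538.922ms (3/2)
4. 1616.766ms @ 9/2 + 538.922ms (3/2)
5. 2155.689ms @ 6 + 215.569ms (3/5)
6. 2371.257ms @ 33/5 + 215.569ms (3/5)
7. 2586.826ms @ 36/5 + 215.569ms (3/5)
8. 2802.395ms @ 39/5 + 215.569ms (3/5)
9. 3017.964ms @ 42/5 + 215.569ms (3/5)
10. 3233.533ms @ 9 + 269.461ms (3/4)
11. 3502.994ms @ 39/4 + 269.461ms (3/4)
12. 3772.455ms @ 21/2 + 269.461ms (3/4)
13. 4041.916ms @ 45/4 + 269.461ms (3/4)

note 10 onset = 9b = 3233.533ms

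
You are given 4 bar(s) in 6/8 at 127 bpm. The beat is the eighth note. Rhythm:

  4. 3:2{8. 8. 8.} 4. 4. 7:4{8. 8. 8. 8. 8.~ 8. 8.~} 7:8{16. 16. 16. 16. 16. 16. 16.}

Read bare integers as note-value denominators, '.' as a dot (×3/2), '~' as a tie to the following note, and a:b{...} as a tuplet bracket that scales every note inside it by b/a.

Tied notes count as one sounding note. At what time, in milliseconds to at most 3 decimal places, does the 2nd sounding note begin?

note 2 onset = 3b = 1417.323ms

1. 0.0ms @ 0 + 1417.323ms (3)
2. 1417.323ms @ 3 + 472.441ms (1)
3. 1889.764ms @ 4 + 472.441ms (1)
4. 2362.205ms @ 5 + 472.441ms (1)
5. 2834.646ms @ 6 + 1417.323ms (3)
6. 4251.969ms @ 9 + 1417.323ms (3)
7. 5669.291ms @ 12 + 404.949ms (6/7)
8. 6074.241ms @ 90/7 + 404.949ms (6/7)
9. 6479.19ms @ 96/7 + 404.949ms (6/7)
10. 6884.139ms @ 102/7 + 404.949ms (6/7)
11. 7289.089ms @ 108/7 + 809.899ms (12/7)
12. 8098.988ms @ 120/7 + 809.899ms (12/7)
13. 8908.886ms @ 132/7 + 404.949ms (6/7)
14. 9313.836ms @ 138/7 + 404.949ms (6/7)
15. 9718.785ms @ 144/7 + 404.949ms (6/7)
16. 10123.735ms @ 150/7 + 404.949ms (6/7)
17. 10528.684ms @ 156/7 + 404.949ms (6/7)
18. 10933.633ms @ 162/7 + 404.949ms (6/7)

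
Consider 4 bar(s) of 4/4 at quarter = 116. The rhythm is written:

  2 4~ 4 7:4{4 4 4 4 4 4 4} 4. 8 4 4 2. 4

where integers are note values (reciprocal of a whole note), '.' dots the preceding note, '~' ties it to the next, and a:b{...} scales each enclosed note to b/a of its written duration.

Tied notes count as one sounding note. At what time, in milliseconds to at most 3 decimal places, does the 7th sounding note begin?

1. 0.0ms @ 0 + 1034.483ms (2)
2. 1034.483ms @ 2 + 1034.483ms (2)
3. 2068.966ms @ 4 + 295.567ms (4/7)
4. 2364.532ms @ 32/7 + 295.567ms (4/7)
5. 2660.099ms @ 36/7 + 295.567ms (4/7)
6. 2955.665ms @ 40/7 + 295.567ms (4/7)
7. 3251.232ms @ 44/7 + 295.567ms (4/7)
8. 3546.798ms @ 48/7 + 295.567ms (4/7)
9. 3842.365ms @ 52/7 + 295.567ms (4/7)
10. 4137.931ms @ 8 + 775.862ms (3/2)
11. 4913.793ms @ 19/2 + 258.621ms (1/2)
12. 5172.414ms @ 10 + 517.241ms (1)
13. 5689.655ms @ 11 + 517.241ms (1)
14. 6206.897ms @ 12 + 1551.724ms (3)
15. 7758.621ms @ 15 + 517.241ms (1)

note 7 onset = 44/7b = 3251.232ms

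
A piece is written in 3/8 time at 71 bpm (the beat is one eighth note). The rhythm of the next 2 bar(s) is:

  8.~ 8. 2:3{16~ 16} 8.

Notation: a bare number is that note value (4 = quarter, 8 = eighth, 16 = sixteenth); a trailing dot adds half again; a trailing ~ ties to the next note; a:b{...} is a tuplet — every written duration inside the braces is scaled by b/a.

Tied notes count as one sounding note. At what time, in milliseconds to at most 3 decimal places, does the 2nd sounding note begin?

note 2 onset = 3b = 2535.211ms

1. 0.0ms @ 0 + 2535.211ms (3)
2. 2535.211ms @ 3 + 1267.606ms (3/2)
3. 3802.817ms @ 9/2 + 1267.606ms (3/2)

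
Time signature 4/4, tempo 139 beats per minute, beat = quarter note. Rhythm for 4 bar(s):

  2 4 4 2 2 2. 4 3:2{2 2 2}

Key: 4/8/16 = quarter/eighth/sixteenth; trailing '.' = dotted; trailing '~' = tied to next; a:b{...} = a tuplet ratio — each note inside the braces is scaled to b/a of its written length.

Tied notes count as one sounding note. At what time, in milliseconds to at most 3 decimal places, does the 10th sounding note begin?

1. 0.0ms @ 0 + 863.309ms (2)
2. 863.309ms @ 2 + 431.655ms (1)
3. 1294.964ms @ 3 + 431.655ms (1)
4. 1726.619ms @ 4 + 863.309ms (2)
5. 2589.928ms @ 6 + 863.309ms (2)
6. 3453.237ms @ 8 + 1294.964ms (3)
7. 4748.201ms @ 11 + 431.655ms (1)
8. 5179.856ms @ 12 + 575.54ms (4/3)
9. 5755.396ms @ 40/3 + 575.54ms (4/3)
10. 6330.935ms @ 44/3 + 575.54ms (4/3)

note 10 onset = 44/3b = 6330.935ms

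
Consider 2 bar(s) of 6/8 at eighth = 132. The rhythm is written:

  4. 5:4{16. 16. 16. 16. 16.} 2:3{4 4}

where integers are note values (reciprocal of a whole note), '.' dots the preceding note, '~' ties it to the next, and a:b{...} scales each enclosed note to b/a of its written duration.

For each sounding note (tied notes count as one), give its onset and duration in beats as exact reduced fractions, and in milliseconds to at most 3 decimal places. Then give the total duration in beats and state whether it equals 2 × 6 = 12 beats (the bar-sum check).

1) 0.0ms=0b +1363.636ms=3b
2) 1363.636ms=3b +272.727ms=3/5b
3) 1636.364ms=18/5b +272.727ms=3/5b
4) 1909.091ms=21/5b +272.727ms=3/5b
5) 2181.818ms=24/5b +272.727ms=3/5b
6) 2454.545ms=27/5b +272.727ms=3/5b
7) 2727.273ms=6b +1363.636ms=3b
8) 4090.909ms=9b +1363.636ms=3b
Σ=12b of 12 (132bpm 6/8) — PASS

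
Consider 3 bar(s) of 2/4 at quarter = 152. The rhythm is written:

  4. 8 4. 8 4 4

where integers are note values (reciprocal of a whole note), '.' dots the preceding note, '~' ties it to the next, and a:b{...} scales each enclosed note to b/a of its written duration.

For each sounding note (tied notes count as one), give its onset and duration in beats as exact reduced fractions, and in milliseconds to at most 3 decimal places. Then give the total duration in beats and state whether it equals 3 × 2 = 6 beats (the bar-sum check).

1) 0.0ms=0b +592.105ms=3/2b
2) 592.105ms=3/2b +197.368ms=1/2b
3) 789.474ms=2b +592.105ms=3/2b
4) 1381.579ms=7/2b +197.368ms=1/2b
5) 1578.947ms=4b +394.737ms=1b
6) 1973.684ms=5b +394.737ms=1b
Σ=6b of 6 (152bpm 2/4) — PASS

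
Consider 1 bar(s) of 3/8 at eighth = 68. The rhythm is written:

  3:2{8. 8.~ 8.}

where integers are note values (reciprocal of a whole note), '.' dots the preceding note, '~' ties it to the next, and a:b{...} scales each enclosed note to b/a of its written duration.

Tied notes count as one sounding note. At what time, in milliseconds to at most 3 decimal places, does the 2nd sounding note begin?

note 2 onset = 1b = 882.353ms

1. 0.0ms @ 0 + 882.353ms (1)
2. 882.353ms @ 1 + 1764.706ms (2)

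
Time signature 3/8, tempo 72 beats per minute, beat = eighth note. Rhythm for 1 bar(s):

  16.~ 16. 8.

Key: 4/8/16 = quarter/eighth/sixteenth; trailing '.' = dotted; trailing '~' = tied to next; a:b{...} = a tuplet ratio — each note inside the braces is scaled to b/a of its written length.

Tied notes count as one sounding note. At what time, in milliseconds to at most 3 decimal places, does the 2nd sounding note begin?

1. 0.0ms @ 0 + 1250.0ms (3/2)
2. 1250.0ms @ 3/2 + 1250.0ms (3/2)

note 2 onset = 3/2b = 1250.0ms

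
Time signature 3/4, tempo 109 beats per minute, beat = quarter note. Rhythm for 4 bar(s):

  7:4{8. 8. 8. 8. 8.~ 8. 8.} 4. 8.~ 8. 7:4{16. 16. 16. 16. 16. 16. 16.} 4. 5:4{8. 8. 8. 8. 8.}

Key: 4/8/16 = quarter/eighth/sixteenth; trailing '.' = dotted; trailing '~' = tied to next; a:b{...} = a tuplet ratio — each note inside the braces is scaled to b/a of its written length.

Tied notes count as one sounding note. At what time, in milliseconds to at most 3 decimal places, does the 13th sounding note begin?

1. 0.0ms @ 0 + 235.911ms (3/7)
2. 235.911ms @ 3/7 + 235.911ms (3/7)
3. 471.822ms @ 6/7 + 235.911ms (3/7)
4. 707.733ms @ 9/7 + 235.911ms (3/7)
5. 943.644ms @ 12/7 + 471.822ms (6/7)
6. 1415.465ms @ 18/7 + 235.911ms (3/7)
7. 1651.376ms @ 3 + 825.688ms (3/2)
8. 2477.064ms @ 9/2 + 825.688ms (3/2)
9. 3302.752ms @ 6 + 117.955ms (3/14)
10. 3420.708ms @ 87/14 + 117.955ms (3/14)
11. 3538.663ms @ 45/7 + 117.955ms (3/14)
12. 3656.619ms @ 93/14 + 117.955ms (3/14)
13. 3774.574ms @ 48/7 + 117.955ms (3/14)
14. 3892.529ms @ 99/14 + 117.955ms (3/14)
15. 4010.485ms @ 51/7 + 117.955ms (3/14)
16. 4128.44ms @ 15/2 + 825.688ms (3/2)
17. 4954.128ms @ 9 + 330.275ms (3/5)
18. 5284.404ms @ 48/5 + 330.275ms (3/5)
19. 5614.679ms @ 51/5 + 330.275ms (3/5)
20. 5944.954ms @ 54/5 + 330.275ms (3/5)
21. 6275.229ms @ 57/5 + 330.275ms (3/5)

note 13 onset = 48/7b = 3774.574ms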